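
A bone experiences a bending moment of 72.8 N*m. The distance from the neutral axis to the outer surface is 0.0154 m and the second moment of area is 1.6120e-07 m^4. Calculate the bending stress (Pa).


sigma = M * c / I
sigma = 72.8 * 0.0154 / 1.6120e-07
M * c = 1.1211
sigma = 6.9548e+06


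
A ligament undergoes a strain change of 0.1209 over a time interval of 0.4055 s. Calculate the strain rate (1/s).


strain_rate = delta_strain / delta_t
strain_rate = 0.1209 / 0.4055
strain_rate = 0.2982


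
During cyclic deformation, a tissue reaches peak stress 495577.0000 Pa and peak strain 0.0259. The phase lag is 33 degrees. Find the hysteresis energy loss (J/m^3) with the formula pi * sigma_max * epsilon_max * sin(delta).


E_loss = pi * sigma_max * epsilon_max * sin(delta)
delta = 33 deg = 0.5760 rad
sin(delta) = 0.5446
E_loss = pi * 495577.0000 * 0.0259 * 0.5446
E_loss = 21961.8815


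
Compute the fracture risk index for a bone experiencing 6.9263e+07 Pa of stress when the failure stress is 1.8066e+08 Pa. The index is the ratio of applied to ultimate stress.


FRI = applied / ultimate
FRI = 6.9263e+07 / 1.8066e+08
FRI = 0.3834


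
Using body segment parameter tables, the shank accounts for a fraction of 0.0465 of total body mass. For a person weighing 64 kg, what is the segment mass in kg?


m_segment = body_mass * fraction
m_segment = 64 * 0.0465
m_segment = 2.9760


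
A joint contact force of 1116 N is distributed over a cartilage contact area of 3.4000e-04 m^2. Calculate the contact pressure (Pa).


P = F / A
P = 1116 / 3.4000e-04
P = 3.2824e+06


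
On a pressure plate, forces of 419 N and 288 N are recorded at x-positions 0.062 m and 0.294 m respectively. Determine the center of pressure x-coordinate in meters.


COP_x = (F1*x1 + F2*x2) / (F1 + F2)
COP_x = (419*0.062 + 288*0.294) / (419 + 288)
Numerator = 110.6500
Denominator = 707
COP_x = 0.1565


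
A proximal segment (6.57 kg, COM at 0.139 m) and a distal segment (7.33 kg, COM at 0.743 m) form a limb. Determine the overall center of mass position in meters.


COM = (m1*x1 + m2*x2) / (m1 + m2)
COM = (6.57*0.139 + 7.33*0.743) / (6.57 + 7.33)
Numerator = 6.3594
Denominator = 13.9000
COM = 0.4575


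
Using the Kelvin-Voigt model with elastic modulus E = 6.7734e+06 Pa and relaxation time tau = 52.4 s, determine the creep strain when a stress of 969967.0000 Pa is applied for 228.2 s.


epsilon(t) = (sigma/E) * (1 - exp(-t/tau))
sigma/E = 969967.0000 / 6.7734e+06 = 0.1432
exp(-t/tau) = exp(-228.2 / 52.4) = 0.0128
epsilon = 0.1432 * (1 - 0.0128)
epsilon = 0.1414


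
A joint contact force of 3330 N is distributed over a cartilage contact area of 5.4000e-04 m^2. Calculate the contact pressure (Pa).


P = F / A
P = 3330 / 5.4000e-04
P = 6.1667e+06


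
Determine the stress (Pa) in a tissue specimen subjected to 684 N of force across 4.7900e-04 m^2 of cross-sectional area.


stress = F / A
stress = 684 / 4.7900e-04
stress = 1.4280e+06


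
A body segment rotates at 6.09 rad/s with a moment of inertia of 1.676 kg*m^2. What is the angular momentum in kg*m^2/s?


L = I * omega
L = 1.676 * 6.09
L = 10.2068


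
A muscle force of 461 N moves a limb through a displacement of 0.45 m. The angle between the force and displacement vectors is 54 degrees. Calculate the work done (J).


W = F * d * cos(theta)
theta = 54 deg = 0.9425 rad
cos(theta) = 0.5878
W = 461 * 0.45 * 0.5878
W = 121.9361


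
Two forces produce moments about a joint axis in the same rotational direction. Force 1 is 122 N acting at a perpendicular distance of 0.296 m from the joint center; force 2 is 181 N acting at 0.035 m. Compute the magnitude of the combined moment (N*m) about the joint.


M = F1 * d1 + F2 * d2
M = 122 * 0.296 + 181 * 0.035
M = 36.1120 + 6.3350
M = 42.4470


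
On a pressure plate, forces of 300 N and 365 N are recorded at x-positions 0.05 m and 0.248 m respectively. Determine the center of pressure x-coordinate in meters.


COP_x = (F1*x1 + F2*x2) / (F1 + F2)
COP_x = (300*0.05 + 365*0.248) / (300 + 365)
Numerator = 105.5200
Denominator = 665
COP_x = 0.1587


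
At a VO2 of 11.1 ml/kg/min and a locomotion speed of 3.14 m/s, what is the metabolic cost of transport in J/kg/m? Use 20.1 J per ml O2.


Power per kg = VO2 * 20.1 / 60
Power per kg = 11.1 * 20.1 / 60 = 3.7185 W/kg
Cost = power_per_kg / speed
Cost = 3.7185 / 3.14
Cost = 1.1842


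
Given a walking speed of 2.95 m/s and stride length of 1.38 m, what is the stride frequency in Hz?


f = v / stride_length
f = 2.95 / 1.38
f = 2.1377


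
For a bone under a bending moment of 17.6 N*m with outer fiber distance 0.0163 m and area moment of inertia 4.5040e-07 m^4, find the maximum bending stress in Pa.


sigma = M * c / I
sigma = 17.6 * 0.0163 / 4.5040e-07
M * c = 0.2869
sigma = 636944.9378


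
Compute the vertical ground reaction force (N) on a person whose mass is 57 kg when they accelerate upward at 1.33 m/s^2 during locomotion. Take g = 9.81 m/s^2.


GRF = m * (g + a)
GRF = 57 * (9.81 + 1.33)
GRF = 57 * 11.1400
GRF = 634.9800


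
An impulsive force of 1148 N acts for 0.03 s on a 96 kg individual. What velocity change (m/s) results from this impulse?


J = F * dt = 1148 * 0.03 = 34.4400 N*s
delta_v = J / m
delta_v = 34.4400 / 96
delta_v = 0.3587


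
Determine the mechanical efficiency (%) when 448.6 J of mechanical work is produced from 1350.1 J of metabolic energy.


eta = (W_mech / E_meta) * 100
eta = (448.6 / 1350.1) * 100
ratio = 0.3323
eta = 33.2272


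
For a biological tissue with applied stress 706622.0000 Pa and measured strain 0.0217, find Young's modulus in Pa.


E = stress / strain
E = 706622.0000 / 0.0217
E = 3.2563e+07


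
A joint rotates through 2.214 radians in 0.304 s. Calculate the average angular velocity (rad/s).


omega = delta_theta / delta_t
omega = 2.214 / 0.304
omega = 7.2829


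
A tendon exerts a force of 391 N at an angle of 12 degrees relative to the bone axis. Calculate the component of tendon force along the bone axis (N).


F_eff = F_tendon * cos(theta)
theta = 12 deg = 0.2094 rad
cos(theta) = 0.9781
F_eff = 391 * 0.9781
F_eff = 382.4557


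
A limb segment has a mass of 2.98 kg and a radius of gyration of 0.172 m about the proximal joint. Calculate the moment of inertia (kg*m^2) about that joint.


I = m * k^2
I = 2.98 * 0.172^2
k^2 = 0.0296
I = 0.0882


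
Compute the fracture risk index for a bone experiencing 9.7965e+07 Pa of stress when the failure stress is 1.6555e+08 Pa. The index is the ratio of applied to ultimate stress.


FRI = applied / ultimate
FRI = 9.7965e+07 / 1.6555e+08
FRI = 0.5918


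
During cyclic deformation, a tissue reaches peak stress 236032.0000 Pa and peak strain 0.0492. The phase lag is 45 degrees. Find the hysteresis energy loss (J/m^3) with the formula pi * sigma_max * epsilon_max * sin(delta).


E_loss = pi * sigma_max * epsilon_max * sin(delta)
delta = 45 deg = 0.7854 rad
sin(delta) = 0.7071
E_loss = pi * 236032.0000 * 0.0492 * 0.7071
E_loss = 25797.0986


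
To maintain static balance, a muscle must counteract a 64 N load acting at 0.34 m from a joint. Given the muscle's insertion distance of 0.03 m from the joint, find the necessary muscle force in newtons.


F_muscle = W * d_load / d_muscle
F_muscle = 64 * 0.34 / 0.03
Numerator = 21.7600
F_muscle = 725.3333


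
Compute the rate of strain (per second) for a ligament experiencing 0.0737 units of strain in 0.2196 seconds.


strain_rate = delta_strain / delta_t
strain_rate = 0.0737 / 0.2196
strain_rate = 0.3356


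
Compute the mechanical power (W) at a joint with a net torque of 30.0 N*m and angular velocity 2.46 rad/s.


P = M * omega
P = 30.0 * 2.46
P = 73.8000


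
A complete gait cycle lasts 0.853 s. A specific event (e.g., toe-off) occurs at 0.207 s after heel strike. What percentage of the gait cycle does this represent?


pct = (event_time / cycle_time) * 100
pct = (0.207 / 0.853) * 100
ratio = 0.2427
pct = 24.2673


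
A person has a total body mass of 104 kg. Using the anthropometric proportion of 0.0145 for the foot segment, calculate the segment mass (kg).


m_segment = body_mass * fraction
m_segment = 104 * 0.0145
m_segment = 1.5080


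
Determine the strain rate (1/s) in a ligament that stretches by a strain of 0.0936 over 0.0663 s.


strain_rate = delta_strain / delta_t
strain_rate = 0.0936 / 0.0663
strain_rate = 1.4118


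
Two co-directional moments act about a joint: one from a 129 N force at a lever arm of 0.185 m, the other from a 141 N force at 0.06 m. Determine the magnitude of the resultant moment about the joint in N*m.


M = F1 * d1 + F2 * d2
M = 129 * 0.185 + 141 * 0.06
M = 23.8650 + 8.4600
M = 32.3250


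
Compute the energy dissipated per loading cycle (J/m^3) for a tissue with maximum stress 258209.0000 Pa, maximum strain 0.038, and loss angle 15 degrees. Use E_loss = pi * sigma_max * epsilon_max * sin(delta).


E_loss = pi * sigma_max * epsilon_max * sin(delta)
delta = 15 deg = 0.2618 rad
sin(delta) = 0.2588
E_loss = pi * 258209.0000 * 0.038 * 0.2588
E_loss = 7978.1294


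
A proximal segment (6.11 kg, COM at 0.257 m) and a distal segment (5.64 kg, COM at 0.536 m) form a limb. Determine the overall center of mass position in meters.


COM = (m1*x1 + m2*x2) / (m1 + m2)
COM = (6.11*0.257 + 5.64*0.536) / (6.11 + 5.64)
Numerator = 4.5933
Denominator = 11.7500
COM = 0.3909


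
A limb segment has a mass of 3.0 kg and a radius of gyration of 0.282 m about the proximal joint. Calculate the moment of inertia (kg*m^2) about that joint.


I = m * k^2
I = 3.0 * 0.282^2
k^2 = 0.0795
I = 0.2386


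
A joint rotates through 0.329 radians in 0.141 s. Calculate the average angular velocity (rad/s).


omega = delta_theta / delta_t
omega = 0.329 / 0.141
omega = 2.3333


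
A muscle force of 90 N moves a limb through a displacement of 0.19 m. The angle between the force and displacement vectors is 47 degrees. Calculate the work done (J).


W = F * d * cos(theta)
theta = 47 deg = 0.8203 rad
cos(theta) = 0.6820
W = 90 * 0.19 * 0.6820
W = 11.6622


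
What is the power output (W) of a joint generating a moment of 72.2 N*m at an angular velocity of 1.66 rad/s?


P = M * omega
P = 72.2 * 1.66
P = 119.8520


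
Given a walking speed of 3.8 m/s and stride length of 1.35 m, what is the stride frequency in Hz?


f = v / stride_length
f = 3.8 / 1.35
f = 2.8148


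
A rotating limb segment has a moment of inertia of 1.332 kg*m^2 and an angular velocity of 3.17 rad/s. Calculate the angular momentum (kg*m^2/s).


L = I * omega
L = 1.332 * 3.17
L = 4.2224


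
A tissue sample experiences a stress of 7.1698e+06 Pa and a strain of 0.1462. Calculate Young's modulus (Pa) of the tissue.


E = stress / strain
E = 7.1698e+06 / 0.1462
E = 4.9041e+07


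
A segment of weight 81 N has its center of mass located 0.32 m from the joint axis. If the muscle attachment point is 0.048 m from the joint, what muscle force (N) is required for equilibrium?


F_muscle = W * d_load / d_muscle
F_muscle = 81 * 0.32 / 0.048
Numerator = 25.9200
F_muscle = 540.0000


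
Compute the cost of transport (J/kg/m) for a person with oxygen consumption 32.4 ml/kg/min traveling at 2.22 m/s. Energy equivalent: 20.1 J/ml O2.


Power per kg = VO2 * 20.1 / 60
Power per kg = 32.4 * 20.1 / 60 = 10.8540 W/kg
Cost = power_per_kg / speed
Cost = 10.8540 / 2.22
Cost = 4.8892


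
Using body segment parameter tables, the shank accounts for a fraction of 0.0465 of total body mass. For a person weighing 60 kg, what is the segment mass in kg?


m_segment = body_mass * fraction
m_segment = 60 * 0.0465
m_segment = 2.7900


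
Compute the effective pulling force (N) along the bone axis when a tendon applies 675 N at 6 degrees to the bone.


F_eff = F_tendon * cos(theta)
theta = 6 deg = 0.1047 rad
cos(theta) = 0.9945
F_eff = 675 * 0.9945
F_eff = 671.3023


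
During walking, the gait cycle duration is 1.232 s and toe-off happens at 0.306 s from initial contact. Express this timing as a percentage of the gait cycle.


pct = (event_time / cycle_time) * 100
pct = (0.306 / 1.232) * 100
ratio = 0.2484
pct = 24.8377


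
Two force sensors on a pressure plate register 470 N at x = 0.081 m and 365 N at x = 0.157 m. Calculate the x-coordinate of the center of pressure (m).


COP_x = (F1*x1 + F2*x2) / (F1 + F2)
COP_x = (470*0.081 + 365*0.157) / (470 + 365)
Numerator = 95.3750
Denominator = 835
COP_x = 0.1142


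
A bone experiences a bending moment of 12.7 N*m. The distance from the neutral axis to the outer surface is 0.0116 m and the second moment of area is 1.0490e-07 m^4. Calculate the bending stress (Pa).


sigma = M * c / I
sigma = 12.7 * 0.0116 / 1.0490e-07
M * c = 0.1473
sigma = 1.4044e+06


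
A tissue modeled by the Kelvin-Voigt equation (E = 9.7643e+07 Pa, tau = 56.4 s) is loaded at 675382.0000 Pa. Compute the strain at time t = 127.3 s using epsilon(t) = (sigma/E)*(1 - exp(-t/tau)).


epsilon(t) = (sigma/E) * (1 - exp(-t/tau))
sigma/E = 675382.0000 / 9.7643e+07 = 0.0069
exp(-t/tau) = exp(-127.3 / 56.4) = 0.1047
epsilon = 0.0069 * (1 - 0.1047)
epsilon = 0.0062


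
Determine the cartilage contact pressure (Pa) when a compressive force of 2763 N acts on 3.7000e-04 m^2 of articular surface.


P = F / A
P = 2763 / 3.7000e-04
P = 7.4676e+06


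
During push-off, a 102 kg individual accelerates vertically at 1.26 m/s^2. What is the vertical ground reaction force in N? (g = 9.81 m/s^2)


GRF = m * (g + a)
GRF = 102 * (9.81 + 1.26)
GRF = 102 * 11.0700
GRF = 1129.1400


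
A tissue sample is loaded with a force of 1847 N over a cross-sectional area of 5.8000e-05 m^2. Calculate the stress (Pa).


stress = F / A
stress = 1847 / 5.8000e-05
stress = 3.1845e+07


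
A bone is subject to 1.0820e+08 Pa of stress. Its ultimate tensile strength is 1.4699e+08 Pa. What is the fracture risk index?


FRI = applied / ultimate
FRI = 1.0820e+08 / 1.4699e+08
FRI = 0.7361


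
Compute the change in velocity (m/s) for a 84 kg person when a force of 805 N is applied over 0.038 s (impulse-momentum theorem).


J = F * dt = 805 * 0.038 = 30.5900 N*s
delta_v = J / m
delta_v = 30.5900 / 84
delta_v = 0.3642


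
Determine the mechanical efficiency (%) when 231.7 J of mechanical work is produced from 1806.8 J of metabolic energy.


eta = (W_mech / E_meta) * 100
eta = (231.7 / 1806.8) * 100
ratio = 0.1282
eta = 12.8238


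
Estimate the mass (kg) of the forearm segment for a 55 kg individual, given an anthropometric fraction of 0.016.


m_segment = body_mass * fraction
m_segment = 55 * 0.016
m_segment = 0.8800


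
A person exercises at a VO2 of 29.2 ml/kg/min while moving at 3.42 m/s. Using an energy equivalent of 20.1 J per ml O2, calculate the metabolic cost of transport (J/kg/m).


Power per kg = VO2 * 20.1 / 60
Power per kg = 29.2 * 20.1 / 60 = 9.7820 W/kg
Cost = power_per_kg / speed
Cost = 9.7820 / 3.42
Cost = 2.8602


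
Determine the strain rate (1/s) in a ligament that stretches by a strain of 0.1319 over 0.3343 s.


strain_rate = delta_strain / delta_t
strain_rate = 0.1319 / 0.3343
strain_rate = 0.3946


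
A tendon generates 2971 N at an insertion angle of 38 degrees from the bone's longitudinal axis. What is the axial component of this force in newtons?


F_eff = F_tendon * cos(theta)
theta = 38 deg = 0.6632 rad
cos(theta) = 0.7880
F_eff = 2971 * 0.7880
F_eff = 2341.1799


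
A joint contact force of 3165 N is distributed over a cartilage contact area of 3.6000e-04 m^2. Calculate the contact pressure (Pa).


P = F / A
P = 3165 / 3.6000e-04
P = 8.7917e+06


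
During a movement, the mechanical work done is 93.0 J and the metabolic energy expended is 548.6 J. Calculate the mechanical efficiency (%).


eta = (W_mech / E_meta) * 100
eta = (93.0 / 548.6) * 100
ratio = 0.1695
eta = 16.9522


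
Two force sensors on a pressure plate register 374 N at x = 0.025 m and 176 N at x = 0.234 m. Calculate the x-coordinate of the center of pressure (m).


COP_x = (F1*x1 + F2*x2) / (F1 + F2)
COP_x = (374*0.025 + 176*0.234) / (374 + 176)
Numerator = 50.5340
Denominator = 550
COP_x = 0.0919


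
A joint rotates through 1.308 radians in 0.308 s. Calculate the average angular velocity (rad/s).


omega = delta_theta / delta_t
omega = 1.308 / 0.308
omega = 4.2468


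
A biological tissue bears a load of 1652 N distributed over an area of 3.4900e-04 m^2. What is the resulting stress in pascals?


stress = F / A
stress = 1652 / 3.4900e-04
stress = 4.7335e+06


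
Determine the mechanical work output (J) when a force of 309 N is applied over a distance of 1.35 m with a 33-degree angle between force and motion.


W = F * d * cos(theta)
theta = 33 deg = 0.5760 rad
cos(theta) = 0.8387
W = 309 * 1.35 * 0.8387
W = 349.8514


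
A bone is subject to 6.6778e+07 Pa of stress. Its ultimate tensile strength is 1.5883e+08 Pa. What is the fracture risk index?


FRI = applied / ultimate
FRI = 6.6778e+07 / 1.5883e+08
FRI = 0.4204


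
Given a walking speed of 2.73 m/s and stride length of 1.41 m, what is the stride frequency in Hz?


f = v / stride_length
f = 2.73 / 1.41
f = 1.9362


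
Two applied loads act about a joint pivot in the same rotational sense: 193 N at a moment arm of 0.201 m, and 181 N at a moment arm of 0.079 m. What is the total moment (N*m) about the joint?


M = F1 * d1 + F2 * d2
M = 193 * 0.201 + 181 * 0.079
M = 38.7930 + 14.2990
M = 53.0920


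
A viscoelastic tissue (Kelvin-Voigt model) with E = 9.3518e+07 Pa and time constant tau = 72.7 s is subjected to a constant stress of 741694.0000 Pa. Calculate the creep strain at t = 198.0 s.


epsilon(t) = (sigma/E) * (1 - exp(-t/tau))
sigma/E = 741694.0000 / 9.3518e+07 = 0.0079
exp(-t/tau) = exp(-198.0 / 72.7) = 0.0656
epsilon = 0.0079 * (1 - 0.0656)
epsilon = 0.0074


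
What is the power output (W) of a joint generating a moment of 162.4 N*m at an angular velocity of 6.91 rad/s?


P = M * omega
P = 162.4 * 6.91
P = 1122.1840


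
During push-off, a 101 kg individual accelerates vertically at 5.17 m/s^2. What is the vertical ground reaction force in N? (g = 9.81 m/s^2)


GRF = m * (g + a)
GRF = 101 * (9.81 + 5.17)
GRF = 101 * 14.9800
GRF = 1512.9800


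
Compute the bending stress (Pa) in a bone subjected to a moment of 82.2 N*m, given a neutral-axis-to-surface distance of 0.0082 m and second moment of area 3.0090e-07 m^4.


sigma = M * c / I
sigma = 82.2 * 0.0082 / 3.0090e-07
M * c = 0.6740
sigma = 2.2401e+06


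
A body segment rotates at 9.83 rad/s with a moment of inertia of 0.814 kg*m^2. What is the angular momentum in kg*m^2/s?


L = I * omega
L = 0.814 * 9.83
L = 8.0016


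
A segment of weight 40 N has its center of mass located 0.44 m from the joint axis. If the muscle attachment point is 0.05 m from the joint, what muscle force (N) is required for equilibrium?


F_muscle = W * d_load / d_muscle
F_muscle = 40 * 0.44 / 0.05
Numerator = 17.6000
F_muscle = 352.0000


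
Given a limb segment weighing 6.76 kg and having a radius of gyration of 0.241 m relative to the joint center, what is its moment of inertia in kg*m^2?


I = m * k^2
I = 6.76 * 0.241^2
k^2 = 0.0581
I = 0.3926


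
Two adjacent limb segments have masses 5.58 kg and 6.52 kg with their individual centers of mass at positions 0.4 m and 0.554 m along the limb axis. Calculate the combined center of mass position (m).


COM = (m1*x1 + m2*x2) / (m1 + m2)
COM = (5.58*0.4 + 6.52*0.554) / (5.58 + 6.52)
Numerator = 5.8441
Denominator = 12.1000
COM = 0.4830


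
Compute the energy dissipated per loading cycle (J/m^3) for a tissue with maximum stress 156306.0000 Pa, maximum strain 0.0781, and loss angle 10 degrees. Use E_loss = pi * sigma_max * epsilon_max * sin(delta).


E_loss = pi * sigma_max * epsilon_max * sin(delta)
delta = 10 deg = 0.1745 rad
sin(delta) = 0.1736
E_loss = pi * 156306.0000 * 0.0781 * 0.1736
E_loss = 6659.5792


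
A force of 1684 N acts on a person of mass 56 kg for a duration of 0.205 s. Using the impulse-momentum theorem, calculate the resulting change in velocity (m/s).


J = F * dt = 1684 * 0.205 = 345.2200 N*s
delta_v = J / m
delta_v = 345.2200 / 56
delta_v = 6.1646


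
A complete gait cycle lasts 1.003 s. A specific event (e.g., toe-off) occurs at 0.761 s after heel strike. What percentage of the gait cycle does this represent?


pct = (event_time / cycle_time) * 100
pct = (0.761 / 1.003) * 100
ratio = 0.7587
pct = 75.8724


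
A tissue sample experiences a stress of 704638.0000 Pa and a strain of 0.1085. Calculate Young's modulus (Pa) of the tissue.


E = stress / strain
E = 704638.0000 / 0.1085
E = 6.4944e+06


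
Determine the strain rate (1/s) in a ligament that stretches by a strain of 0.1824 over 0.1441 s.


strain_rate = delta_strain / delta_t
strain_rate = 0.1824 / 0.1441
strain_rate = 1.2658


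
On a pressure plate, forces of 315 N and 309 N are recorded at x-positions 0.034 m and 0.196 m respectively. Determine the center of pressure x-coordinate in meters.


COP_x = (F1*x1 + F2*x2) / (F1 + F2)
COP_x = (315*0.034 + 309*0.196) / (315 + 309)
Numerator = 71.2740
Denominator = 624
COP_x = 0.1142


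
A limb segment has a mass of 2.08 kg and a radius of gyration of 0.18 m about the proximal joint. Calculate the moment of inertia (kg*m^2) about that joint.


I = m * k^2
I = 2.08 * 0.18^2
k^2 = 0.0324
I = 0.0674


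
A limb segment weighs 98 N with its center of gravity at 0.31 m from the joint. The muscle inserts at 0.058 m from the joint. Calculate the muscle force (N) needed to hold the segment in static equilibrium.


F_muscle = W * d_load / d_muscle
F_muscle = 98 * 0.31 / 0.058
Numerator = 30.3800
F_muscle = 523.7931


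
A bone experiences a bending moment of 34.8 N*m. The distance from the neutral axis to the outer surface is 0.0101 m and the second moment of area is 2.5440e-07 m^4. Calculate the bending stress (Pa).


sigma = M * c / I
sigma = 34.8 * 0.0101 / 2.5440e-07
M * c = 0.3515
sigma = 1.3816e+06


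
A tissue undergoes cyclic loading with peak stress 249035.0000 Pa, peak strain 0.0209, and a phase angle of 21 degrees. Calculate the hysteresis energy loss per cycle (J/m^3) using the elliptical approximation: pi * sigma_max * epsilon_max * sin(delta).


E_loss = pi * sigma_max * epsilon_max * sin(delta)
delta = 21 deg = 0.3665 rad
sin(delta) = 0.3584
E_loss = pi * 249035.0000 * 0.0209 * 0.3584
E_loss = 5859.8393


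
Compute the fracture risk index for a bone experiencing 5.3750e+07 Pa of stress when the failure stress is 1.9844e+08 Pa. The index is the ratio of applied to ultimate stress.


FRI = applied / ultimate
FRI = 5.3750e+07 / 1.9844e+08
FRI = 0.2709


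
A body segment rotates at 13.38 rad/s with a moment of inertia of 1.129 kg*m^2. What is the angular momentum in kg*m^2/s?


L = I * omega
L = 1.129 * 13.38
L = 15.1060


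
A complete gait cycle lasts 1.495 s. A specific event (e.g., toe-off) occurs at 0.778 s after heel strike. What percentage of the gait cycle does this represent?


pct = (event_time / cycle_time) * 100
pct = (0.778 / 1.495) * 100
ratio = 0.5204
pct = 52.0401


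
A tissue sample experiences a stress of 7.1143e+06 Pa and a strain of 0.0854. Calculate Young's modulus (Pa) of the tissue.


E = stress / strain
E = 7.1143e+06 / 0.0854
E = 8.3306e+07


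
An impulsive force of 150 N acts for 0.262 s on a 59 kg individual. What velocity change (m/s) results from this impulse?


J = F * dt = 150 * 0.262 = 39.3000 N*s
delta_v = J / m
delta_v = 39.3000 / 59
delta_v = 0.6661


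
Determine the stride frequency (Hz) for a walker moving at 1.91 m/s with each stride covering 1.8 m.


f = v / stride_length
f = 1.91 / 1.8
f = 1.0611


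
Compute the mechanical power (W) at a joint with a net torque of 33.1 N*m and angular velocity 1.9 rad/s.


P = M * omega
P = 33.1 * 1.9
P = 62.8900


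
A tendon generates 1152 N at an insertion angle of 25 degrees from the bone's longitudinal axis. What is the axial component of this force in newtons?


F_eff = F_tendon * cos(theta)
theta = 25 deg = 0.4363 rad
cos(theta) = 0.9063
F_eff = 1152 * 0.9063
F_eff = 1044.0666


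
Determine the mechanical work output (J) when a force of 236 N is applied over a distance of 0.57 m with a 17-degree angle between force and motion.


W = F * d * cos(theta)
theta = 17 deg = 0.2967 rad
cos(theta) = 0.9563
W = 236 * 0.57 * 0.9563
W = 128.6421


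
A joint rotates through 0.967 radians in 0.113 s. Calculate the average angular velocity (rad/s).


omega = delta_theta / delta_t
omega = 0.967 / 0.113
omega = 8.5575


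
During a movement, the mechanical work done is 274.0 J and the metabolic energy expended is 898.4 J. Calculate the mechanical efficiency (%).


eta = (W_mech / E_meta) * 100
eta = (274.0 / 898.4) * 100
ratio = 0.3050
eta = 30.4987


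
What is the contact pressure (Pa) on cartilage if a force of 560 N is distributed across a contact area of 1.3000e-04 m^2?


P = F / A
P = 560 / 1.3000e-04
P = 4.3077e+06


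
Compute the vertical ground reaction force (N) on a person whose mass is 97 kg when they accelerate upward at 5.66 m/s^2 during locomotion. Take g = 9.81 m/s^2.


GRF = m * (g + a)
GRF = 97 * (9.81 + 5.66)
GRF = 97 * 15.4700
GRF = 1500.5900


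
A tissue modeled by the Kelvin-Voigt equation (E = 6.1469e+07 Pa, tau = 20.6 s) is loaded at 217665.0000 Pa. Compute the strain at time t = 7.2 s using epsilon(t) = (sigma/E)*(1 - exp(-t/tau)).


epsilon(t) = (sigma/E) * (1 - exp(-t/tau))
sigma/E = 217665.0000 / 6.1469e+07 = 0.0035
exp(-t/tau) = exp(-7.2 / 20.6) = 0.7050
epsilon = 0.0035 * (1 - 0.7050)
epsilon = 0.0010


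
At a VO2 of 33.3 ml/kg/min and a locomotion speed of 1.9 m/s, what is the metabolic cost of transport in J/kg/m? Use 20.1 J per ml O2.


Power per kg = VO2 * 20.1 / 60
Power per kg = 33.3 * 20.1 / 60 = 11.1555 W/kg
Cost = power_per_kg / speed
Cost = 11.1555 / 1.9
Cost = 5.8713


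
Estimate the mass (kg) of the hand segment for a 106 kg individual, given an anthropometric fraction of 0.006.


m_segment = body_mass * fraction
m_segment = 106 * 0.006
m_segment = 0.6360


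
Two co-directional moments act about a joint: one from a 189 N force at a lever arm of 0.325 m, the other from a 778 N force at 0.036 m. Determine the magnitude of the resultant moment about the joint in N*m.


M = F1 * d1 + F2 * d2
M = 189 * 0.325 + 778 * 0.036
M = 61.4250 + 28.0080
M = 89.4330


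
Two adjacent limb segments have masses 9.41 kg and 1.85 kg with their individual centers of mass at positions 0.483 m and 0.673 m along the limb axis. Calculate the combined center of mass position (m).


COM = (m1*x1 + m2*x2) / (m1 + m2)
COM = (9.41*0.483 + 1.85*0.673) / (9.41 + 1.85)
Numerator = 5.7901
Denominator = 11.2600
COM = 0.5142


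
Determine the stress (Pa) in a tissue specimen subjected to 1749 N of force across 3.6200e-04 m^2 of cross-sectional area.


stress = F / A
stress = 1749 / 3.6200e-04
stress = 4.8315e+06


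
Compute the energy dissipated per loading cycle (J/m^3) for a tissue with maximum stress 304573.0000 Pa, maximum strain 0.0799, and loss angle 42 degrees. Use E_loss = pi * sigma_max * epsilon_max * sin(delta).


E_loss = pi * sigma_max * epsilon_max * sin(delta)
delta = 42 deg = 0.7330 rad
sin(delta) = 0.6691
E_loss = pi * 304573.0000 * 0.0799 * 0.6691
E_loss = 51156.2791


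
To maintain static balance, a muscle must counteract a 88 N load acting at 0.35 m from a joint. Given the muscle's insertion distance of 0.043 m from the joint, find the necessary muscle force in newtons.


F_muscle = W * d_load / d_muscle
F_muscle = 88 * 0.35 / 0.043
Numerator = 30.8000
F_muscle = 716.2791


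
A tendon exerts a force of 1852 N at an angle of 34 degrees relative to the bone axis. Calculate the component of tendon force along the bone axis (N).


F_eff = F_tendon * cos(theta)
theta = 34 deg = 0.5934 rad
cos(theta) = 0.8290
F_eff = 1852 * 0.8290
F_eff = 1535.3776


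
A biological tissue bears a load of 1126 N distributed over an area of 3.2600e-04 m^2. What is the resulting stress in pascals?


stress = F / A
stress = 1126 / 3.2600e-04
stress = 3.4540e+06


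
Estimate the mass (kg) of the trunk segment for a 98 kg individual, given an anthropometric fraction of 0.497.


m_segment = body_mass * fraction
m_segment = 98 * 0.497
m_segment = 48.7060


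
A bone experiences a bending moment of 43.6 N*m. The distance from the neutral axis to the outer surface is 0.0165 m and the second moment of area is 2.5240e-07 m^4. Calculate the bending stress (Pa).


sigma = M * c / I
sigma = 43.6 * 0.0165 / 2.5240e-07
M * c = 0.7194
sigma = 2.8502e+06


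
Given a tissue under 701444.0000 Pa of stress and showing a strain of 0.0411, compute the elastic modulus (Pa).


E = stress / strain
E = 701444.0000 / 0.0411
E = 1.7067e+07


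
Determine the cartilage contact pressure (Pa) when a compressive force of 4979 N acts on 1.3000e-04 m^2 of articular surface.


P = F / A
P = 4979 / 1.3000e-04
P = 3.8300e+07


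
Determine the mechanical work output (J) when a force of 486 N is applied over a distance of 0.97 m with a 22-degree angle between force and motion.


W = F * d * cos(theta)
theta = 22 deg = 0.3840 rad
cos(theta) = 0.9272
W = 486 * 0.97 * 0.9272
W = 437.0930


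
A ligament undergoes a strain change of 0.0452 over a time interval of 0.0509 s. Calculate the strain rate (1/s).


strain_rate = delta_strain / delta_t
strain_rate = 0.0452 / 0.0509
strain_rate = 0.8880


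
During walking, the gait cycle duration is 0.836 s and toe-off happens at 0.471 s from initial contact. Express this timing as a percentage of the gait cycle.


pct = (event_time / cycle_time) * 100
pct = (0.471 / 0.836) * 100
ratio = 0.5634
pct = 56.3397


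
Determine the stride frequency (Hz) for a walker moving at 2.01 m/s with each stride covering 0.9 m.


f = v / stride_length
f = 2.01 / 0.9
f = 2.2333


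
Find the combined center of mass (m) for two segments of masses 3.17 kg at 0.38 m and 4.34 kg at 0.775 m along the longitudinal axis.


COM = (m1*x1 + m2*x2) / (m1 + m2)
COM = (3.17*0.38 + 4.34*0.775) / (3.17 + 4.34)
Numerator = 4.5681
Denominator = 7.5100
COM = 0.6083


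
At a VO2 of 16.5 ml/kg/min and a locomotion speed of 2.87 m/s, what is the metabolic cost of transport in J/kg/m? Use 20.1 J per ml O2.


Power per kg = VO2 * 20.1 / 60
Power per kg = 16.5 * 20.1 / 60 = 5.5275 W/kg
Cost = power_per_kg / speed
Cost = 5.5275 / 2.87
Cost = 1.9260


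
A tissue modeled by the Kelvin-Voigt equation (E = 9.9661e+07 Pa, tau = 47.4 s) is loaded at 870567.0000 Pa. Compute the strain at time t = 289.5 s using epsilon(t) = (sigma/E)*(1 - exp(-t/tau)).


epsilon(t) = (sigma/E) * (1 - exp(-t/tau))
sigma/E = 870567.0000 / 9.9661e+07 = 0.0087
exp(-t/tau) = exp(-289.5 / 47.4) = 0.0022
epsilon = 0.0087 * (1 - 0.0022)
epsilon = 0.0087


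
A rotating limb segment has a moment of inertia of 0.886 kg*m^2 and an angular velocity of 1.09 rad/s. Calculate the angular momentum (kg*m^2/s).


L = I * omega
L = 0.886 * 1.09
L = 0.9657


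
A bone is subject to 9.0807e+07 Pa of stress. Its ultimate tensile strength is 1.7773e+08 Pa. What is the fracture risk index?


FRI = applied / ultimate
FRI = 9.0807e+07 / 1.7773e+08
FRI = 0.5109


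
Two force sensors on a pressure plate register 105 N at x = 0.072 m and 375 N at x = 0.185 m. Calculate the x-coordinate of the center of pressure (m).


COP_x = (F1*x1 + F2*x2) / (F1 + F2)
COP_x = (105*0.072 + 375*0.185) / (105 + 375)
Numerator = 76.9350
Denominator = 480
COP_x = 0.1603


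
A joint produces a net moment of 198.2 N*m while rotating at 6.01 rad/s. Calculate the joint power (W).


P = M * omega
P = 198.2 * 6.01
P = 1191.1820


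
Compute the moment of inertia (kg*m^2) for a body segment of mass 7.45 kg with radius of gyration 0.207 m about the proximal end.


I = m * k^2
I = 7.45 * 0.207^2
k^2 = 0.0428
I = 0.3192


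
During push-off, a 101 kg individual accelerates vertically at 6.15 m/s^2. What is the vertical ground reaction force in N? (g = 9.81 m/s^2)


GRF = m * (g + a)
GRF = 101 * (9.81 + 6.15)
GRF = 101 * 15.9600
GRF = 1611.9600


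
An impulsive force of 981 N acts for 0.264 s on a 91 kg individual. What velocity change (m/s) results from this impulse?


J = F * dt = 981 * 0.264 = 258.9840 N*s
delta_v = J / m
delta_v = 258.9840 / 91
delta_v = 2.8460


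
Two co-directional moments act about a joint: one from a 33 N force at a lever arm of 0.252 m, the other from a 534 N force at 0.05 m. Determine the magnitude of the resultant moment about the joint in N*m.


M = F1 * d1 + F2 * d2
M = 33 * 0.252 + 534 * 0.05
M = 8.3160 + 26.7000
M = 35.0160


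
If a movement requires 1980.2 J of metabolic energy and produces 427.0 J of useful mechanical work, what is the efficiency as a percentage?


eta = (W_mech / E_meta) * 100
eta = (427.0 / 1980.2) * 100
ratio = 0.2156
eta = 21.5635


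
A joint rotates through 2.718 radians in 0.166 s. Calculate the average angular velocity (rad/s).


omega = delta_theta / delta_t
omega = 2.718 / 0.166
omega = 16.3735


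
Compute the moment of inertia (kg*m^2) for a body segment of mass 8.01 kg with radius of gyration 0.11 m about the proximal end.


I = m * k^2
I = 8.01 * 0.11^2
k^2 = 0.0121
I = 0.0969


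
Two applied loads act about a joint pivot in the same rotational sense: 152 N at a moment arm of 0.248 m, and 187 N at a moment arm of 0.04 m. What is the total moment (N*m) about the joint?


M = F1 * d1 + F2 * d2
M = 152 * 0.248 + 187 * 0.04
M = 37.6960 + 7.4800
M = 45.1760


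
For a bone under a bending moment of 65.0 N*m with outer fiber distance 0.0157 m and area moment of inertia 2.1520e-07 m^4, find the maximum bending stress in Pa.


sigma = M * c / I
sigma = 65.0 * 0.0157 / 2.1520e-07
M * c = 1.0205
sigma = 4.7421e+06


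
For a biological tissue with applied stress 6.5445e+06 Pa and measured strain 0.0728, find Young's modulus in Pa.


E = stress / strain
E = 6.5445e+06 / 0.0728
E = 8.9897e+07


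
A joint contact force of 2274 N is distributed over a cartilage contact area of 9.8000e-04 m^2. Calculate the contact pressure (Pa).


P = F / A
P = 2274 / 9.8000e-04
P = 2.3204e+06


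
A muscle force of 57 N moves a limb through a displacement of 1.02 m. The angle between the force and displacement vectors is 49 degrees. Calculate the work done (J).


W = F * d * cos(theta)
theta = 49 deg = 0.8552 rad
cos(theta) = 0.6561
W = 57 * 1.02 * 0.6561
W = 38.1433


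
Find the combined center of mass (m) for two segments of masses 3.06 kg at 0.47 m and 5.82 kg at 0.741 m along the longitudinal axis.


COM = (m1*x1 + m2*x2) / (m1 + m2)
COM = (3.06*0.47 + 5.82*0.741) / (3.06 + 5.82)
Numerator = 5.7508
Denominator = 8.8800
COM = 0.6476


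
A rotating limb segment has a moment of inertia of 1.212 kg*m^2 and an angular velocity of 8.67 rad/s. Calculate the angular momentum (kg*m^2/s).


L = I * omega
L = 1.212 * 8.67
L = 10.5080


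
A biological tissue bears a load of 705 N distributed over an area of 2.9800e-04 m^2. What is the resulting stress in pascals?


stress = F / A
stress = 705 / 2.9800e-04
stress = 2.3658e+06


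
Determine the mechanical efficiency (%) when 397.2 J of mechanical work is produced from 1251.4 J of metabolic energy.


eta = (W_mech / E_meta) * 100
eta = (397.2 / 1251.4) * 100
ratio = 0.3174
eta = 31.7405


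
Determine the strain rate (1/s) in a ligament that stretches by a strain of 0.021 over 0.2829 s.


strain_rate = delta_strain / delta_t
strain_rate = 0.021 / 0.2829
strain_rate = 0.0742


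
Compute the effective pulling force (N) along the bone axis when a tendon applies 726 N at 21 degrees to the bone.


F_eff = F_tendon * cos(theta)
theta = 21 deg = 0.3665 rad
cos(theta) = 0.9336
F_eff = 726 * 0.9336
F_eff = 677.7794


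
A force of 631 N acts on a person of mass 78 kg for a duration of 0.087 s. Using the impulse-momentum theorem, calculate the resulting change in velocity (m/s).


J = F * dt = 631 * 0.087 = 54.8970 N*s
delta_v = J / m
delta_v = 54.8970 / 78
delta_v = 0.7038


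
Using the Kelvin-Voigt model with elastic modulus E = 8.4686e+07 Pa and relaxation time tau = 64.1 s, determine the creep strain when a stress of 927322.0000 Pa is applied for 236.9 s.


epsilon(t) = (sigma/E) * (1 - exp(-t/tau))
sigma/E = 927322.0000 / 8.4686e+07 = 0.0110
exp(-t/tau) = exp(-236.9 / 64.1) = 0.0248
epsilon = 0.0110 * (1 - 0.0248)
epsilon = 0.0107


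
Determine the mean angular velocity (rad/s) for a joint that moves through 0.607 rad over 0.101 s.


omega = delta_theta / delta_t
omega = 0.607 / 0.101
omega = 6.0099


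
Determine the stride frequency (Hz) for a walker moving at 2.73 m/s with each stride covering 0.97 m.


f = v / stride_length
f = 2.73 / 0.97
f = 2.8144


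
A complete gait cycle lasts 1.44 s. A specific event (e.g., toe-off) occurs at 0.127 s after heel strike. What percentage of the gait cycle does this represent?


pct = (event_time / cycle_time) * 100
pct = (0.127 / 1.44) * 100
ratio = 0.0882
pct = 8.8194


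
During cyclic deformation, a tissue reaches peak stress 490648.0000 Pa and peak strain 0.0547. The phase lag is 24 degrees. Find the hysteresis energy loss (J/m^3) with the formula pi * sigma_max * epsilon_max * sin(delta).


E_loss = pi * sigma_max * epsilon_max * sin(delta)
delta = 24 deg = 0.4189 rad
sin(delta) = 0.4067
E_loss = pi * 490648.0000 * 0.0547 * 0.4067
E_loss = 34294.1886


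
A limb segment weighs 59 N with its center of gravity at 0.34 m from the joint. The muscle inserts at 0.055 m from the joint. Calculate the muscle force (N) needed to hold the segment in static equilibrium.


F_muscle = W * d_load / d_muscle
F_muscle = 59 * 0.34 / 0.055
Numerator = 20.0600
F_muscle = 364.7273


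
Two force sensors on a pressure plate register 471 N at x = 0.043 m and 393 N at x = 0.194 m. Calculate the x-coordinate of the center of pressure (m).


COP_x = (F1*x1 + F2*x2) / (F1 + F2)
COP_x = (471*0.043 + 393*0.194) / (471 + 393)
Numerator = 96.4950
Denominator = 864
COP_x = 0.1117


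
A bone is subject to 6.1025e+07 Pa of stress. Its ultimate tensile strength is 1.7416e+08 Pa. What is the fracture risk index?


FRI = applied / ultimate
FRI = 6.1025e+07 / 1.7416e+08
FRI = 0.3504


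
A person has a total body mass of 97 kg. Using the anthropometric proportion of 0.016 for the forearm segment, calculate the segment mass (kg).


m_segment = body_mass * fraction
m_segment = 97 * 0.016
m_segment = 1.5520


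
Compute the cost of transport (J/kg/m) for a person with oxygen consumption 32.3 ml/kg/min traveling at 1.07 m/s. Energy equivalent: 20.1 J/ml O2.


Power per kg = VO2 * 20.1 / 60
Power per kg = 32.3 * 20.1 / 60 = 10.8205 W/kg
Cost = power_per_kg / speed
Cost = 10.8205 / 1.07
Cost = 10.1126


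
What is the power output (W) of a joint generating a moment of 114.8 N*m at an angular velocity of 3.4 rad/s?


P = M * omega
P = 114.8 * 3.4
P = 390.3200


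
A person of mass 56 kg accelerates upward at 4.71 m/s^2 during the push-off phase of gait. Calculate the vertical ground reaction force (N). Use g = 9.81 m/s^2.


GRF = m * (g + a)
GRF = 56 * (9.81 + 4.71)
GRF = 56 * 14.5200
GRF = 813.1200


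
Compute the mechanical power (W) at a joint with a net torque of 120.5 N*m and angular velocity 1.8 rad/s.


P = M * omega
P = 120.5 * 1.8
P = 216.9000


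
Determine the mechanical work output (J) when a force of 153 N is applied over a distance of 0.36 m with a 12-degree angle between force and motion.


W = F * d * cos(theta)
theta = 12 deg = 0.2094 rad
cos(theta) = 0.9781
W = 153 * 0.36 * 0.9781
W = 53.8764
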